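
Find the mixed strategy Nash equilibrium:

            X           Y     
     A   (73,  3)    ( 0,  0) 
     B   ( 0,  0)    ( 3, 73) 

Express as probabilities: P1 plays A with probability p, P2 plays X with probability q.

p = 0.9605, q = 0.0395

Work:
Find probabilities that make opponent indifferent:
P2 chooses q to make P1 indifferent between A and B
P1 chooses p to make P2 indifferent between X and Y
Mixed NE: P1 plays (A: 0.9605, B: 0.0395), P2 plays (X: 0.0395, Y: 0.9605)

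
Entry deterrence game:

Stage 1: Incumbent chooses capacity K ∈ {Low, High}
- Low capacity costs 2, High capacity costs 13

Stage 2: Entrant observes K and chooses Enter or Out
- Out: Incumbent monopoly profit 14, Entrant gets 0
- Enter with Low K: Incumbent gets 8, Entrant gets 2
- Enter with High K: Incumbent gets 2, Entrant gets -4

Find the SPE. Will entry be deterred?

SPE: (Low, Enter|Low, Out|High); Entry not deterred. Incumbent net profit = 6, Entrant gets 2

Work:
After Low K: Entrant enters (2 > 0)
After High K: Entrant stays out (-4 < 0)
Incumbent: Low → 8−2=6, High → 14−13=1
Incumbent chooses Low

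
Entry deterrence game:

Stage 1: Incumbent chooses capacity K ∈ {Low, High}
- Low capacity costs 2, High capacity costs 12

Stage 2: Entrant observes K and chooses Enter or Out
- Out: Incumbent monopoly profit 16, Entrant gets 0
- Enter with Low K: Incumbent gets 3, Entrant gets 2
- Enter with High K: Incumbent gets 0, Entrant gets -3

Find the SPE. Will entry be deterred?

SPE: (High, Enter|Low, Out|High); Entry deterred. Incumbent net profit = 4

Work:
After Low K: Entrant enters (2 > 0)
After High K: Entrant stays out (-3 < 0)
Incumbent: Low → 3−2=1, High → 16−12=4
Incumbent chooses High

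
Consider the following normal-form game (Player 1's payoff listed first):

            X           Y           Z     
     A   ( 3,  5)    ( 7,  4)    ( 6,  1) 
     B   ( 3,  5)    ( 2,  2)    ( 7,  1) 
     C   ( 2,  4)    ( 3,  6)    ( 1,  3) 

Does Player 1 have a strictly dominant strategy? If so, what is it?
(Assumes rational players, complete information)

No strictly dominant strategy exists for Player 1

Work:
A strategy strictly dominates another if it gives a strictly higher payoff against every opponent action. Compare each pair of P1's strategies column-by-column:
  A vs B: [3 vs 3, 7 vs 2, 6 vs 7] → A does not strictly dominate B (column X: 3 ≤ 3)
  A vs C: [3 vs 2, 7 vs 3, 6 vs 1] → A strictly dominates C
  B vs A: [3 vs 3, 2 vs 7, 7 vs 6] → B does not strictly dominate A (column X: 3 ≤ 3)
  B vs C: [3 vs 2, 2 vs 3, 7 vs 1] → B does not strictly dominate C (column Y: 2 ≤ 3)
  C vs A: [2 vs 3, 3 vs 7, 1 vs 6] → C does not strictly dominate A (column X: 2 ≤ 3)
  C vs B: [2 vs 3, 3 vs 2, 1 vs 7] → C does not strictly dominate B (column X: 2 ≤ 3)
No single strategy strictly dominates all others → no strictly dominant strategy.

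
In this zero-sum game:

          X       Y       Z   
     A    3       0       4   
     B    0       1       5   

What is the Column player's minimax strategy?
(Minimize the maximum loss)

Column should play Y, value = 1

Work:
Column player minimizes Row's maximum payoff:
Column X: max payoff to Row = 3
Column Y: max payoff to Row = 1
Column Z: max payoff to Row = 5
Minimum is 1, achieved by column Y.
Minimax strategy: Y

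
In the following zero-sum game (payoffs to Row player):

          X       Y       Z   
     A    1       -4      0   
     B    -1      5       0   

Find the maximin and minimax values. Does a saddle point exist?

Maximin = -1, Minimax = 0, Saddle: False

Work:
Row minimums: [-4, -1] → maximin = -1
Column maximums: [1, 5, 0] → minimax = 0
No saddle point (maximin ≠ minimax). Mixed strategy needed.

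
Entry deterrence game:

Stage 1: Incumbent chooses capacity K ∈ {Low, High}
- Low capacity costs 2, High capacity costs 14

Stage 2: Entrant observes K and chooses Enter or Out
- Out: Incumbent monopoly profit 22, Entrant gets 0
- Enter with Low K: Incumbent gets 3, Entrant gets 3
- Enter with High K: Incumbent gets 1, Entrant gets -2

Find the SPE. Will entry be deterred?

SPE: (High, Enter|Low, Out|High); Entry deterred. Incumbent net profit = 8

Work:
After Low K: Entrant enters (3 > 0)
After High K: Entrant stays out (-2 < 0)
Incumbent: Low → 3−2=1, High → 22−14=8
Incumbent chooses High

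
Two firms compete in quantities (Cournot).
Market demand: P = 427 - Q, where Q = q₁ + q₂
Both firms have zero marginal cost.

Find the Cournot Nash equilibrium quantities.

q₁* = q₂* = 142.33; P* = 142.33

Work:
Profit: π_i = P·q_i = (a - q_i - q_j)·q_i
FOC: ∂π_i/∂q_i = a - 2q_i - q_j = 0
Reaction function: q_i = (427 - q_j)/2
Symmetry: q* = 427/3 = 142.33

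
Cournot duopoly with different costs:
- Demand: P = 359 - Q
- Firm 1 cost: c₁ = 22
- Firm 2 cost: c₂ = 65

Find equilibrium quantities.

q₁* = 126.67, q₂* = 83.67

Work:
Reaction: q₁ = (359 - 22 - q₂)/2
Reaction: q₂ = (359 - 65 - q₁)/2
Solve simultaneously:
q₁* = (359 - 2×22 + 65)/3 = 126.67
q₂* = (359 - 2×65 + 22)/3 = 83.67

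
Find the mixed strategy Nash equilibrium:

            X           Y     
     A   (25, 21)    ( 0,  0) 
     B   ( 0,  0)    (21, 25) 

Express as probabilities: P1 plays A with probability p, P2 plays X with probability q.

p = 0.5435, q = 0.4565

Work:
Find probabilities that make opponent indifferent:
P2 chooses q to make P1 indifferent between A and B
P1 chooses p to make P2 indifferent between X and Y
Mixed NE: P1 plays (A: 0.5435, B: 0.4565), P2 plays (X: 0.4565, Y: 0.5435)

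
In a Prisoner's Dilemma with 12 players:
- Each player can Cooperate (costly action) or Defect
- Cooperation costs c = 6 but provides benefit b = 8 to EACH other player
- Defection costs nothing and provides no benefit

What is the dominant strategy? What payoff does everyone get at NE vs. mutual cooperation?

Dominant: Defect; NE payoff = 0; Coop payoff = 82

Work:
Defect dominates (saves cost c = 6, benefit to others is external)
NE: All defect → everyone gets 0
If all cooperate: each receives (11)×8 - 6 = 82
Social dilemma: 82 > 0 but NE gives 0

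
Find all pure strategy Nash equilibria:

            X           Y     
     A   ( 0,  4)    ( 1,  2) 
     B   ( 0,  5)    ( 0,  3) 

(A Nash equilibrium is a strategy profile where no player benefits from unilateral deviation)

Nash equilibrium: (A, X), (B, X)

Work:
Best responses:
  P1 vs X: payoffs [0, 0] → best response A/B (payoff 0)
  P1 vs Y: payoffs [1, 0] → best response A (payoff 1)
  P2 vs A: payoffs [4, 2] → best response X (payoff 4)
  P2 vs B: payoffs [5, 3] → best response X (payoff 5)
Mutual best responses: (A,X), (B,X) → Nash equilibria.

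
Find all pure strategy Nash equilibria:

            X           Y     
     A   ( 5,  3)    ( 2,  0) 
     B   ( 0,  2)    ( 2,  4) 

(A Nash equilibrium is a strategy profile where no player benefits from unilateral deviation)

Nash equilibrium: (A, X), (B, Y)

Work:
Best responses:
  P1 vs X: payoffs [5, 0] → best response A (payoff 5)
  P1 vs Y: payoffs [2, 2] → best response A/B (payoff 2)
  P2 vs A: payoffs [3, 0] → best response X (payoff 3)
  P2 vs B: payoffs [2, 4] → best response Y (payoff 4)
Mutual best responses: (A,X), (B,Y) → Nash equilibria.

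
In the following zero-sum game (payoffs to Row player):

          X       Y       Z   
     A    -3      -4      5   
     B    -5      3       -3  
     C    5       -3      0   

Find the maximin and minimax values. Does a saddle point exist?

Maximin = -3, Minimax = 3, Saddle: False

Work:
Row minimums: [-4, -5, -3] → maximin = -3
Column maximums: [5, 3, 5] → minimax = 3
No saddle point (maximin ≠ minimax). Mixed strategy needed.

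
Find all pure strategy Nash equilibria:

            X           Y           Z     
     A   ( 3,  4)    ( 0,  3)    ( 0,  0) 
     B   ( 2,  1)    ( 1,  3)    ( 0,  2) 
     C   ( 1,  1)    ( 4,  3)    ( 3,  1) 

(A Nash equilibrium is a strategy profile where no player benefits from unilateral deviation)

Nash equilibrium: (A, X), (C, Y)

Work:
Best responses:
  P1 vs X: payoffs [3, 2, 1] → best response A (payoff 3)
  P1 vs Y: payoffs [0, 1, 4] → best response C (payoff 4)
  P1 vs Z: payoffs [0, 0, 3] → best response C (payoff 3)
  P2 vs A: payoffs [4, 3, 0] → best response X (payoff 4)
  P2 vs B: payoffs [1, 3, 2] → best response Y (payoff 3)
  P2 vs C: payoffs [1, 3, 1] → best response Y (payoff 3)
Mutual best responses: (A,X), (C,Y) → Nash equilibria.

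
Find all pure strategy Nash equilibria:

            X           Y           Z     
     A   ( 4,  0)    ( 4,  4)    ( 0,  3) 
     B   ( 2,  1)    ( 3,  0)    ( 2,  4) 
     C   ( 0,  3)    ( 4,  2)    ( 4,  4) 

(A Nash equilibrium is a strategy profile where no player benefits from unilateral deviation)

Nash equilibrium: (A, Y), (C, Z)

Work:
Best responses:
  P1 vs X: payoffs [4, 2, 0] → best response A (payoff 4)
  P1 vs Y: payoffs [4, 3, 4] → best response A/C (payoff 4)
  P1 vs Z: payoffs [0, 2, 4] → best response C (payoff 4)
  P2 vs A: payoffs [0, 4, 3] → best response Y (payoff 4)
  P2 vs B: payoffs [1, 0, 4] → best response Z (payoff 4)
  P2 vs C: payoffs [3, 2, 4] → best response Z (payoff 4)
Mutual best responses: (A,Y), (C,Z) → Nash equilibria.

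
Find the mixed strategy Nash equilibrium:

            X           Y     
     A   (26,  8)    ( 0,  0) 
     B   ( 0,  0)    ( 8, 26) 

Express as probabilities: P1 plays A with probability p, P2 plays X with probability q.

p = 0.7647, q = 0.2353

Work:
Find probabilities that make opponent indifferent:
P2 chooses q to make P1 indifferent between A and B
P1 chooses p to make P2 indifferent between X and Y
Mixed NE: P1 plays (A: 0.7647, B: 0.2353), P2 plays (X: 0.2353, Y: 0.7647)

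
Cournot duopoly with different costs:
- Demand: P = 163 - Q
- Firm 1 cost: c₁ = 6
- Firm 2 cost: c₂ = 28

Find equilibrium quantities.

q₁* = 59.67, q₂* = 37.67

Work:
Reaction: q₁ = (163 - 6 - q₂)/2
Reaction: q₂ = (163 - 28 - q₁)/2
Solve simultaneously:
q₁* = (163 - 2×6 + 28)/3 = 59.67
q₂* = (163 - 2×28 + 6)/3 = 37.67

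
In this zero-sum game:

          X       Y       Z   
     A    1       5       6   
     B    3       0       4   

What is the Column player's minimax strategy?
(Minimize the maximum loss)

Column should play X, value = 3

Work:
Column player minimizes Row's maximum payoff:
Column X: max payoff to Row = 3
Column Y: max payoff to Row = 5
Column Z: max payoff to Row = 6
Minimum is 3, achieved by column X.
Minimax strategy: X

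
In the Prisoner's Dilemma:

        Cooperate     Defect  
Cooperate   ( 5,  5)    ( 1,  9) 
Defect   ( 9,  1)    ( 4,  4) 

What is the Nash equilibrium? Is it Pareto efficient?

(Defect, Defect) is NE; not Pareto efficient

Work:
Defect dominates Cooperate for both players:
If P2 cooperates: Defect (9) > Cooperate (5)
If P2 defects: Defect (4) > Cooperate (1)
NE: (Defect, Defect) with payoff (4, 4)
But (Cooperate, Cooperate) = (5, 5) Pareto dominates (4, 4)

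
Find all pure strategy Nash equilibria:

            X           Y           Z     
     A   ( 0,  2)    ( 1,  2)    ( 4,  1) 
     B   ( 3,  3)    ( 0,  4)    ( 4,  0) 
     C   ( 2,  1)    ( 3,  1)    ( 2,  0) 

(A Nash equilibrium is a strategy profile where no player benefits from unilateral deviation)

Nash equilibrium: (C, Y)

Work:
Best responses:
  P1 vs X: payoffs [0, 3, 2] → best response B (payoff 3)
  P1 vs Y: payoffs [1, 0, 3] → best response C (payoff 3)
  P1 vs Z: payoffs [4, 4, 2] → best response A/B (payoff 4)
  P2 vs A: payoffs [2, 2, 1] → best response X/Y (payoff 2)
  P2 vs B: payoffs [3, 4, 0] → best response Y (payoff 4)
  P2 vs C: payoffs [1, 1, 0] → best response X/Y (payoff 1)
Mutual best responses: (C,Y) → Nash equilibria.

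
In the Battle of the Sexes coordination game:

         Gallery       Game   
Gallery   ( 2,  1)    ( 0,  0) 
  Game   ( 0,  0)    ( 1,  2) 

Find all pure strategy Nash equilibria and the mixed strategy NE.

Pure NE: (Gallery, Gallery) and (Game, Game); Mixed NE: p = 0.6667, q = 0.3333

Work:
Check pure NE:
(Gallery, Gallery): (2, 1) - no unilateral deviation beneficial
(Game, Game): (1, 2) - no unilateral deviation beneficial
Mixed NE: P1 plays Gallery with p = 0.6667, P2 plays Gallery with q = 0.3333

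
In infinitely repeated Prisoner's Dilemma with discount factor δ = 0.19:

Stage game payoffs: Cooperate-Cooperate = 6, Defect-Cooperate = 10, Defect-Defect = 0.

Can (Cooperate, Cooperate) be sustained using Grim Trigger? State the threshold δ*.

δ* = 0.4; since δ = 0.19 < 0.4, cooperation cannot be sustained

Work:
For Grim Trigger:
Cooperate forever: 6/(1-δ)
Defect then punished: 10 + 0·δ/(1-δ)
Need: 6/(1-δ) ≥ 10 + 0·δ/(1-δ)
Solving: δ ≥ (T-R)/(T-P) = (10-6)/(10-0) = 0.4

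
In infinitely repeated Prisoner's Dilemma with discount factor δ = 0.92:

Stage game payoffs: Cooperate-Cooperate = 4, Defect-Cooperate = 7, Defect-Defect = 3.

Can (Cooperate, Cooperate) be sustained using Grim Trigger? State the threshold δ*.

δ* = 0.75; since δ = 0.92 ≥ 0.75, cooperation can be sustained

Work:
For Grim Trigger:
Cooperate forever: 4/(1-δ)
Defect then punished: 7 + 3·δ/(1-δ)
Need: 4/(1-δ) ≥ 7 + 3·δ/(1-δ)
Solving: δ ≥ (T-R)/(T-P) = (7-4)/(7-3) = 0.75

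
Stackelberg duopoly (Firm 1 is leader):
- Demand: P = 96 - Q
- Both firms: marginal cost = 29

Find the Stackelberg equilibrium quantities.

q₁* (leader) = 33.5, q₂* (follower) = 16.75

Work:
Follower's reaction: q₂ = (a - c - q₁)/2
Leader substitutes: π₁ = q₁·(a - q₁ - (a-c-q₁)/2 - c)
FOC: q₁* = (96 - 29)/2 = 33.50
Then: q₂* = (96 - 29 - 33.5)/2 = 16.75
Leader has first-mover advantage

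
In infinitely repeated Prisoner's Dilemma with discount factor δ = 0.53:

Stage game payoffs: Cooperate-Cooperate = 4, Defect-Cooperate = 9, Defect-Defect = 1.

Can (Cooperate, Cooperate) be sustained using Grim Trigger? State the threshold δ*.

δ* = 0.625; since δ = 0.53 < 0.625, cooperation cannot be sustained

Work:
For Grim Trigger:
Cooperate forever: 4/(1-δ)
Defect then punished: 9 + 1·δ/(1-δ)
Need: 4/(1-δ) ≥ 9 + 1·δ/(1-δ)
Solving: δ ≥ (T-R)/(T-P) = (9-4)/(9-1) = 0.625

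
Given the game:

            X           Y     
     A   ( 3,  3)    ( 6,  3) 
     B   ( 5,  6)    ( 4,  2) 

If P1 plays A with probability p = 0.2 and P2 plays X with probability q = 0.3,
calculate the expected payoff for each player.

E[P1] = 4.46, E[P2] = 3.16

Work:
E[P1] = p·q·π₁(A,X) + p·(1-q)·π₁(A,Y) + (1-p)·q·π₁(B,X) + (1-p)·(1-q)·π₁(B,Y)
= 0.2·0.3·3 + 0.2·0.7·6 + 0.8·0.3·5 + 0.8·0.7·4
= 4.46

E[P2] = 3.16 (similar calculation)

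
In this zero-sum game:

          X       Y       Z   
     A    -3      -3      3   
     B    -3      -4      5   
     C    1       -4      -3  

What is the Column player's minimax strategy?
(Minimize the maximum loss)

Column should play Y, value = -3

Work:
Column player minimizes Row's maximum payoff:
Column X: max payoff to Row = 1
Column Y: max payoff to Row = -3
Column Z: max payoff to Row = 5
Minimum is -3, achieved by column Y.
Minimax strategy: Y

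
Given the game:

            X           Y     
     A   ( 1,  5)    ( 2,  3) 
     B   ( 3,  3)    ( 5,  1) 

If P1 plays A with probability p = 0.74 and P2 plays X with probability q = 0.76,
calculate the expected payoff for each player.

E[P1] = 1.8224, E[P2] = 4.0

Work:
E[P1] = p·q·π₁(A,X) + p·(1-q)·π₁(A,Y) + (1-p)·q·π₁(B,X) + (1-p)·(1-q)·π₁(B,Y)
= 0.74·0.76·1 + 0.74·0.24·2 + 0.26·0.76·3 + 0.26·0.24·5
= 1.8224

E[P2] = 4.0 (similar calculation)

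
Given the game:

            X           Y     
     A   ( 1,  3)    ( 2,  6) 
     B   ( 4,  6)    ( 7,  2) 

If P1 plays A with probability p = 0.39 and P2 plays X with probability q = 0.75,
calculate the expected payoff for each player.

E[P1] = 3.385, E[P2] = 4.5125

Work:
E[P1] = p·q·π₁(A,X) + p·(1-q)·π₁(A,Y) + (1-p)·q·π₁(B,X) + (1-p)·(1-q)·π₁(B,Y)
= 0.39·0.75·1 + 0.39·0.25·2 + 0.61·0.75·4 + 0.61·0.25·7
= 3.385

E[P2] = 4.5125 (similar calculation)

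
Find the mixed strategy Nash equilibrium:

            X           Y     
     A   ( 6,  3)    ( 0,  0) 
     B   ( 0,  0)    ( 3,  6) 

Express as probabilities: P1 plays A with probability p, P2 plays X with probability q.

p = 0.6667, q = 0.3333

Work:
Find probabilities that make opponent indifferent:
P2 chooses q to make P1 indifferent between A and B
P1 chooses p to make P2 indifferent between X and Y
Mixed NE: P1 plays (A: 0.6667, B: 0.3333), P2 plays (X: 0.3333, Y: 0.6667)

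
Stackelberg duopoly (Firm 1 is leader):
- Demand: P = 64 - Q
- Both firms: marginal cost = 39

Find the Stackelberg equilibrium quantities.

q₁* (leader) = 12.5, q₂* (follower) = 6.25

Work:
Follower's reaction: q₂ = (a - c - q₁)/2
Leader substitutes: π₁ = q₁·(a - q₁ - (a-c-q₁)/2 - c)
FOC: q₁* = (64 - 39)/2 = 12.50
Then: q₂* = (64 - 39 - 12.5)/2 = 6.25
Leader has first-mover advantage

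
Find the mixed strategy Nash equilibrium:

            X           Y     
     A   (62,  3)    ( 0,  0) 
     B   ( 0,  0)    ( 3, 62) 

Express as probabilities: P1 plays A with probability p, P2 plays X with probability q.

p = 0.9538, q = 0.0462

Work:
Find probabilities that make opponent indifferent:
P2 chooses q to make P1 indifferent between A and B
P1 chooses p to make P2 indifferent between X and Y
Mixed NE: P1 plays (A: 0.9538, B: 0.0462), P2 plays (X: 0.0462, Y: 0.9538)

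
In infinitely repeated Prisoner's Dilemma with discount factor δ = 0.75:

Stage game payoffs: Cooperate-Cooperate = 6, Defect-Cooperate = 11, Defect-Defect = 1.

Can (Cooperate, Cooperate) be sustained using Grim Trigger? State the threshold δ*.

δ* = 0.5; since δ = 0.75 ≥ 0.5, cooperation can be sustained

Work:
For Grim Trigger:
Cooperate forever: 6/(1-δ)
Defect then punished: 11 + 1·δ/(1-δ)
Need: 6/(1-δ) ≥ 11 + 1·δ/(1-δ)
Solving: δ ≥ (T-R)/(T-P) = (11-6)/(11-1) = 0.5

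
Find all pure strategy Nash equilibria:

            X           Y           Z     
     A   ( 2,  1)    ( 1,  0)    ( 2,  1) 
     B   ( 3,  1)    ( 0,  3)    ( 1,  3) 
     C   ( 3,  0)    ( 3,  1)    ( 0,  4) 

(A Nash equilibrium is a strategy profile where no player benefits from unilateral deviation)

Nash equilibrium: (A, Z)

Work:
Best responses:
  P1 vs X: payoffs [2, 3, 3] → best response B/C (payoff 3)
  P1 vs Y: payoffs [1, 0, 3] → best response C (payoff 3)
  P1 vs Z: payoffs [2, 1, 0] → best response A (payoff 2)
  P2 vs A: payoffs [1, 0, 1] → best response X/Z (payoff 1)
  P2 vs B: payoffs [1, 3, 3] → best response Y/Z (payoff 3)
  P2 vs C: payoffs [0, 1, 4] → best response Z (payoff 4)
Mutual best responses: (A,Z) → Nash equilibria.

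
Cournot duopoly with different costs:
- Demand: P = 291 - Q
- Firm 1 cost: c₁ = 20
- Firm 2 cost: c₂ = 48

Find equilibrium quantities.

q₁* = 99.67, q₂* = 71.67

Work:
Reaction: q₁ = (291 - 20 - q₂)/2
Reaction: q₂ = (291 - 48 - q₁)/2
Solve simultaneously:
q₁* = (291 - 2×20 + 48)/3 = 99.67
q₂* = (291 - 2×48 + 20)/3 = 71.67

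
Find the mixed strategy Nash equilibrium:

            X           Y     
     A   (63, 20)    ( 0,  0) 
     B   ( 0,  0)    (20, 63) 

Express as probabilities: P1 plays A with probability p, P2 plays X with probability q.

p = 0.759, q = 0.241

Work:
Find probabilities that make opponent indifferent:
P2 chooses q to make P1 indifferent between A and B
P1 chooses p to make P2 indifferent between X and Y
Mixed NE: P1 plays (A: 0.759, B: 0.241), P2 plays (X: 0.241, Y: 0.759)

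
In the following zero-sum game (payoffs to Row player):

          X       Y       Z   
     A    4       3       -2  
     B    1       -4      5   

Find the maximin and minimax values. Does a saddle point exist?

Maximin = -2, Minimax = 3, Saddle: False

Work:
Row minimums: [-2, -4] → maximin = -2
Column maximums: [4, 3, 5] → minimax = 3
No saddle point (maximin ≠ minimax). Mixed strategy needed.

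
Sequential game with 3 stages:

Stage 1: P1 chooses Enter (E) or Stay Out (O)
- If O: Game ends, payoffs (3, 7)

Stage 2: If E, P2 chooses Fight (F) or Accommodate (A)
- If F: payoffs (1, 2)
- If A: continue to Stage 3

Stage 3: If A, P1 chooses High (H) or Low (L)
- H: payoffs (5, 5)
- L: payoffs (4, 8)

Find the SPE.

SPE: (E, A, H); Outcome (5, 5)

Work:
Stage 3: P1 chooses H (5 vs 4)
Stage 2: P2: F->2, A->5 (anticipating H). Choose A
Stage 1: P1: O->3, E->5 (anticipating A, H). Choose E
SPE path: E -> A -> H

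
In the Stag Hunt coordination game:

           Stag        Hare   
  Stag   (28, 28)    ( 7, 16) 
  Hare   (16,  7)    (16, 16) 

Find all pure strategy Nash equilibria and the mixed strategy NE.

Pure NE: (Stag, Stag) and (Hare, Hare); Mixed NE: p = 0.4286, q = 0.4286

Work:
Check pure NE:
(Stag, Stag): (28, 28) - no unilateral deviation beneficial
(Hare, Hare): (16, 16) - no unilateral deviation beneficial
Mixed NE: P1 plays Stag with p = 0.4286, P2 plays Stag with q = 0.4286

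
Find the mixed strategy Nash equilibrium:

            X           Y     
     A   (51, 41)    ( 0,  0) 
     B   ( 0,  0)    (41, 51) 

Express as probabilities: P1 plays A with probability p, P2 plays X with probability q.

p = 0.5543, q = 0.4457

Work:
Find probabilities that make opponent indifferent:
P2 chooses q to make P1 indifferent between A and B
P1 chooses p to make P2 indifferent between X and Y
Mixed NE: P1 plays (A: 0.5543, B: 0.4457), P2 plays (X: 0.4457, Y: 0.5543)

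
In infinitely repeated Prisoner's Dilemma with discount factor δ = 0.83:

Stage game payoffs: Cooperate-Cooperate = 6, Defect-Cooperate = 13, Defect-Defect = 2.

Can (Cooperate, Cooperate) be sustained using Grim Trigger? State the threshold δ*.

δ* = 0.6364; since δ = 0.83 ≥ 0.6364, cooperation can be sustained

Work:
For Grim Trigger:
Cooperate forever: 6/(1-δ)
Defect then punished: 13 + 2·δ/(1-δ)
Need: 6/(1-δ) ≥ 13 + 2·δ/(1-δ)
Solving: δ ≥ (T-R)/(T-P) = (13-6)/(13-2) = 0.6364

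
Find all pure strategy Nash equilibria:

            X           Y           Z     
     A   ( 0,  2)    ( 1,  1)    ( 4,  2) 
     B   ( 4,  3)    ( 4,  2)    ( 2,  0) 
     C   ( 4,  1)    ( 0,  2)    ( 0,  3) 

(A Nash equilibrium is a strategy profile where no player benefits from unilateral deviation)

Nash equilibrium: (A, Z), (B, X)

Work:
Best responses:
  P1 vs X: payoffs [0, 4, 4] → best response B/C (payoff 4)
  P1 vs Y: payoffs [1, 4, 0] → best response B (payoff 4)
  P1 vs Z: payoffs [4, 2, 0] → best response A (payoff 4)
  P2 vs A: payoffs [2, 1, 2] → best response X/Z (payoff 2)
  P2 vs B: payoffs [3, 2, 0] → best response X (payoff 3)
  P2 vs C: payoffs [1, 2, 3] → best response Z (payoff 3)
Mutual best responses: (A,Z), (B,X) → Nash equilibria.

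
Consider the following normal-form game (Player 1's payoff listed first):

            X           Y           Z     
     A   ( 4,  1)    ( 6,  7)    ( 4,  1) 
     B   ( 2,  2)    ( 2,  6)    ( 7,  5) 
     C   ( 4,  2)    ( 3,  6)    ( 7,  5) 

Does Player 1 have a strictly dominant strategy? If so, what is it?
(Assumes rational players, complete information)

No strictly dominant strategy exists for Player 1

Work:
A strategy strictly dominates another if it gives a strictly higher payoff against every opponent action. Compare each pair of P1's strategies column-by-column:
  A vs B: [4 vs 2, 6 vs 2, 4 vs 7] → A does not strictly dominate B (column Z: 4 ≤ 7)
  A vs C: [4 vs 4, 6 vs 3, 4 vs 7] → A does not strictly dominate C (column X: 4 ≤ 4)
  B vs A: [2 vs 4, 2 vs 6, 7 vs 4] → B does not strictly dominate A (column X: 2 ≤ 4)
  B vs C: [2 vs 4, 2 vs 3, 7 vs 7] → B does not strictly dominate C (column X: 2 ≤ 4)
  C vs A: [4 vs 4, 3 vs 6, 7 vs 4] → C does not strictly dominate A (column X: 4 ≤ 4)
  C vs B: [4 vs 2, 3 vs 2, 7 vs 7] → C does not strictly dominate B (column Z: 7 ≤ 7)
No single strategy strictly dominates all others → no strictly dominant strategy.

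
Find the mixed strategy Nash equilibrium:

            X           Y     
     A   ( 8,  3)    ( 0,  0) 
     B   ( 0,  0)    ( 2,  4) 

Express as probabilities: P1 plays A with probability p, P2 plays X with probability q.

p = 0.5714, q = 0.2

Work:
Find probabilities that make opponent indifferent:
P2 chooses q to make P1 indifferent between A and B
P1 chooses p to make P2 indifferent between X and Y
Mixed NE: P1 plays (A: 0.5714, B: 0.4286), P2 plays (X: 0.2, Y: 0.8)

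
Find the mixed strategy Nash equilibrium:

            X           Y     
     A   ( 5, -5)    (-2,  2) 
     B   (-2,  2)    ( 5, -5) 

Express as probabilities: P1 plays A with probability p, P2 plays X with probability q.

p = 0.5, q = 0.5

Work:
Find probabilities that make opponent indifferent:
P2 chooses q to make P1 indifferent between A and B
P1 chooses p to make P2 indifferent between X and Y
Mixed NE: P1 plays (A: 0.5, B: 0.5), P2 plays (X: 0.5, Y: 0.5)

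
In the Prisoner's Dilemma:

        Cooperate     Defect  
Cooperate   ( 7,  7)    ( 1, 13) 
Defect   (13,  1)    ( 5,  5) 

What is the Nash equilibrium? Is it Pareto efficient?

(Defect, Defect) is NE; not Pareto efficient

Work:
Defect dominates Cooperate for both players:
If P2 cooperates: Defect (13) > Cooperate (7)
If P2 defects: Defect (5) > Cooperate (1)
NE: (Defect, Defect) with payoff (5, 5)
But (Cooperate, Cooperate) = (7, 7) Pareto dominates (5, 5)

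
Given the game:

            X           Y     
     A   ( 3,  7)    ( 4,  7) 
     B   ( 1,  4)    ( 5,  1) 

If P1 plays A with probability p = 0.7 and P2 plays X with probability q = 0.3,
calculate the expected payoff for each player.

E[P1] = 3.73, E[P2] = 5.47

Work:
E[P1] = p·q·π₁(A,X) + p·(1-q)·π₁(A,Y) + (1-p)·q·π₁(B,X) + (1-p)·(1-q)·π₁(B,Y)
= 0.7·0.3·3 + 0.7·0.7·4 + 0.3·0.3·1 + 0.3·0.7·5
= 3.73

E[P2] = 5.47 (similar calculation)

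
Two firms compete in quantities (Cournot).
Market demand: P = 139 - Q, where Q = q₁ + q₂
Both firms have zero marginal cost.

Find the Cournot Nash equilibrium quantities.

q₁* = q₂* = 46.33; P* = 46.33

Work:
Profit: π_i = P·q_i = (a - q_i - q_j)·q_i
FOC: ∂π_i/∂q_i = a - 2q_i - q_j = 0
Reaction function: q_i = (139 - q_j)/2
Symmetry: q* = 139/3 = 46.33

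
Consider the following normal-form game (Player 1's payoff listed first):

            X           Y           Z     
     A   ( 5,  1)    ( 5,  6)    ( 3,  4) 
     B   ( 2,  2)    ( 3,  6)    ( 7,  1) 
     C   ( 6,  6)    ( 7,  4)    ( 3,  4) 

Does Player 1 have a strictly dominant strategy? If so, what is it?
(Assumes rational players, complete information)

No strictly dominant strategy exists for Player 1

Work:
A strategy strictly dominates another if it gives a strictly higher payoff against every opponent action. Compare each pair of P1's strategies column-by-column:
  A vs B: [5 vs 2, 5 vs 3, 3 vs 7] → A does not strictly dominate B (column Z: 3 ≤ 7)
  A vs C: [5 vs 6, 5 vs 7, 3 vs 3] → A does not strictly dominate C (column X: 5 ≤ 6)
  B vs A: [2 vs 5, 3 vs 5, 7 vs 3] → B does not strictly dominate A (column X: 2 ≤ 5)
  B vs C: [2 vs 6, 3 vs 7, 7 vs 3] → B does not strictly dominate C (column X: 2 ≤ 6)
  C vs A: [6 vs 5, 7 vs 5, 3 vs 3] → C does not strictly dominate A (column Z: 3 ≤ 3)
  C vs B: [6 vs 2, 7 vs 3, 3 vs 7] → C does not strictly dominate B (column Z: 3 ≤ 7)
No single strategy strictly dominates all others → no strictly dominant strategy.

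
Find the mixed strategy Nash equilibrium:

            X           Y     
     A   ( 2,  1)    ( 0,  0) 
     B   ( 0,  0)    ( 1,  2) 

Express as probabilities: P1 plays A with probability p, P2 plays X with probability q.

p = 0.6667, q = 0.3333

Work:
Find probabilities that make opponent indifferent:
P2 chooses q to make P1 indifferent between A and B
P1 chooses p to make P2 indifferent between X and Y
Mixed NE: P1 plays (A: 0.6667, B: 0.3333), P2 plays (X: 0.3333, Y: 0.6667)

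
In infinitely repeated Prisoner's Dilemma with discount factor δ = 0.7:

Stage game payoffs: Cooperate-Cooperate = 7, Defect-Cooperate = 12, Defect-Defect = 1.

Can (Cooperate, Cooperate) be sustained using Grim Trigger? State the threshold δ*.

δ* = 0.4545; since δ = 0.7 ≥ 0.4545, cooperation can be sustained

Work:
For Grim Trigger:
Cooperate forever: 7/(1-δ)
Defect then punished: 12 + 1·δ/(1-δ)
Need: 7/(1-δ) ≥ 12 + 1·δ/(1-δ)
Solving: δ ≥ (T-R)/(T-P) = (12-7)/(12-1) = 0.4545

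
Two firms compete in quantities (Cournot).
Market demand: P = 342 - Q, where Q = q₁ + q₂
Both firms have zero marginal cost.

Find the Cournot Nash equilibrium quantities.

q₁* = q₂* = 114.0; P* = 114.0

Work:
Profit: π_i = P·q_i = (a - q_i - q_j)·q_i
FOC: ∂π_i/∂q_i = a - 2q_i - q_j = 0
Reaction function: q_i = (342 - q_j)/2
Symmetry: q* = 342/3 = 114.0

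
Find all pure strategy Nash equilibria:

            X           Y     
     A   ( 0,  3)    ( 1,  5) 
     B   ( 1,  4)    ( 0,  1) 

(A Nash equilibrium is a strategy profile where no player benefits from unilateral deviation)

Nash equilibrium: (A, Y), (B, X)

Work:
Best responses:
  P1 vs X: payoffs [0, 1] → best response B (payoff 1)
  P1 vs Y: payoffs [1, 0] → best response A (payoff 1)
  P2 vs A: payoffs [3, 5] → best response Y (payoff 5)
  P2 vs B: payoffs [4, 1] → best response X (payoff 4)
Mutual best responses: (A,Y), (B,X) → Nash equilibria.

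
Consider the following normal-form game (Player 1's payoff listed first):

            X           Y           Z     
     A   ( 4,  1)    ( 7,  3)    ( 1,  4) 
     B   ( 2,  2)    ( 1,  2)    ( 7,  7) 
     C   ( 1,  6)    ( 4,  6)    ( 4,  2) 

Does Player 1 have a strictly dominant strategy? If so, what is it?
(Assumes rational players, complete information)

No strictly dominant strategy exists for Player 1

Work:
A strategy strictly dominates another if it gives a strictly higher payoff against every opponent action. Compare each pair of P1's strategies column-by-column:
  A vs B: [4 vs 2, 7 vs 1, 1 vs 7] → A does not strictly dominate B (column Z: 1 ≤ 7)
  A vs C: [4 vs 1, 7 vs 4, 1 vs 4] → A does not strictly dominate C (column Z: 1 ≤ 4)
  B vs A: [2 vs 4, 1 vs 7, 7 vs 1] → B does not strictly dominate A (column X: 2 ≤ 4)
  B vs C: [2 vs 1, 1 vs 4, 7 vs 4] → B does not strictly dominate C (column Y: 1 ≤ 4)
  C vs A: [1 vs 4, 4 vs 7, 4 vs 1] → C does not strictly dominate A (column X: 1 ≤ 4)
  C vs B: [1 vs 2, 4 vs 1, 4 vs 7] → C does not strictly dominate B (column X: 1 ≤ 2)
No single strategy strictly dominates all others → no strictly dominant strategy.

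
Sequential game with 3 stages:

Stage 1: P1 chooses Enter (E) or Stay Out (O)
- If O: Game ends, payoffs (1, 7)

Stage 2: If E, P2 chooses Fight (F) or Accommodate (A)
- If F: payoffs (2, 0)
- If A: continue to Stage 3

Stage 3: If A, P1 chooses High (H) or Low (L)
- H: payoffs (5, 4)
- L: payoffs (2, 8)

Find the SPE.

SPE: (E, A, H); Outcome (5, 4)

Work:
Stage 3: P1 chooses H (5 vs 2)
Stage 2: P2: F->0, A->4 (anticipating H). Choose A
Stage 1: P1: O->1, E->5 (anticipating A, H). Choose E
SPE path: E -> A -> H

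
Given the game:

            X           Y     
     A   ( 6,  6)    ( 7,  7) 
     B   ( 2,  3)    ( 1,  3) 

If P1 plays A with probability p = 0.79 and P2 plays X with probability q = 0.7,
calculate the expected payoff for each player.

E[P1] = 5.334, E[P2] = 5.607

Work:
E[P1] = p·q·π₁(A,X) + p·(1-q)·π₁(A,Y) + (1-p)·q·π₁(B,X) + (1-p)·(1-q)·π₁(B,Y)
= 0.79·0.7·6 + 0.79·0.3·7 + 0.21·0.7·2 + 0.21·0.3·1
= 5.334

E[P2] = 5.607 (similar calculation)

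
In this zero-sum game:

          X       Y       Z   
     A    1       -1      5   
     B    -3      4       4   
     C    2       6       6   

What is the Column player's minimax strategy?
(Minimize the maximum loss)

Column should play X, value = 2

Work:
Column player minimizes Row's maximum payoff:
Column X: max payoff to Row = 2
Column Y: max payoff to Row = 6
Column Z: max payoff to Row = 6
Minimum is 2, achieved by column X.
Minimax strategy: X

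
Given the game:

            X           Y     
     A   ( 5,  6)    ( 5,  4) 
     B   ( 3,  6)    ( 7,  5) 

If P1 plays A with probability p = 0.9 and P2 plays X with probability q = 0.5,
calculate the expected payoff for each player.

E[P1] = 5.0, E[P2] = 5.05

Work:
E[P1] = p·q·π₁(A,X) + p·(1-q)·π₁(A,Y) + (1-p)·q·π₁(B,X) + (1-p)·(1-q)·π₁(B,Y)
= 0.9·0.5·5 + 0.9·0.5·5 + 0.1·0.5·3 + 0.1·0.5·7
= 5.0

E[P2] = 5.05 (similar calculation)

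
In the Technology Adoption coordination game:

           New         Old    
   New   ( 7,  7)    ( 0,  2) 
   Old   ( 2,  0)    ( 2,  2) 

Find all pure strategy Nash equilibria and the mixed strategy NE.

Pure NE: (New, New) and (Old, Old); Mixed NE: p = 0.2857, q = 0.2857

Work:
Check pure NE:
(New, New): (7, 7) - no unilateral deviation beneficial
(Old, Old): (2, 2) - no unilateral deviation beneficial
Mixed NE: P1 plays New with p = 0.2857, P2 plays New with q = 0.2857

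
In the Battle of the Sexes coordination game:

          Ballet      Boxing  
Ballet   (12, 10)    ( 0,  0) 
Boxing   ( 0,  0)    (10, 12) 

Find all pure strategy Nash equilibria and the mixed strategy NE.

Pure NE: (Ballet, Ballet) and (Boxing, Boxing); Mixed NE: p = 0.5455, q = 0.4545

Work:
Check pure NE:
(Ballet, Ballet): (12, 10) - no unilateral deviation beneficial
(Boxing, Boxing): (10, 12) - no unilateral deviation beneficial
Mixed NE: P1 plays Ballet with p = 0.5455, P2 plays Ballet with q = 0.4545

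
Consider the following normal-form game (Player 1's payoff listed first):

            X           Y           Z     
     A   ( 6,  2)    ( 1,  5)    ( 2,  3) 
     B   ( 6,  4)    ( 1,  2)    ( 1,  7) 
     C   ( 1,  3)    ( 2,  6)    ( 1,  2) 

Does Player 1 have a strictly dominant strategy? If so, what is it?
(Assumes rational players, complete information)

No strictly dominant strategy exists for Player 1

Work:
A strategy strictly dominates another if it gives a strictly higher payoff against every opponent action. Compare each pair of P1's strategies column-by-column:
  A vs B: [6 vs 6, 1 vs 1, 2 vs 1] → A does not strictly dominate B (column X: 6 ≤ 6)
  A vs C: [6 vs 1, 1 vs 2, 2 vs 1] → A does not strictly dominate C (column Y: 1 ≤ 2)
  B vs A: [6 vs 6, 1 vs 1, 1 vs 2] → B does not strictly dominate A (column X: 6 ≤ 6)
  B vs C: [6 vs 1, 1 vs 2, 1 vs 1] → B does not strictly dominate C (column Y: 1 ≤ 2)
  C vs A: [1 vs 6, 2 vs 1, 1 vs 2] → C does not strictly dominate A (column X: 1 ≤ 6)
  C vs B: [1 vs 6, 2 vs 1, 1 vs 1] → C does not strictly dominate B (column X: 1 ≤ 6)
No single strategy strictly dominates all others → no strictly dominant strategy.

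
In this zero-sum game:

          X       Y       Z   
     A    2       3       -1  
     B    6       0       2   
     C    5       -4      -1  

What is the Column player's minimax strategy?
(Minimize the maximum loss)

Column should play Z, value = 2

Work:
Column player minimizes Row's maximum payoff:
Column X: max payoff to Row = 6
Column Y: max payoff to Row = 3
Column Z: max payoff to Row = 2
Minimum is 2, achieved by column Z.
Minimax strategy: Z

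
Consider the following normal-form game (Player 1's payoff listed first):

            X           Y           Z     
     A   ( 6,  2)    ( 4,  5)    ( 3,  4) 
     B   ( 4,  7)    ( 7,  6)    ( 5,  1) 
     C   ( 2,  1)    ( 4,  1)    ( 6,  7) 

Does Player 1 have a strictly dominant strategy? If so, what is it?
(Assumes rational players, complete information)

No strictly dominant strategy exists for Player 1

Work:
A strategy strictly dominates another if it gives a strictly higher payoff against every opponent action. Compare each pair of P1's strategies column-by-column:
  A vs B: [6 vs 4, 4 vs 7, 3 vs 5] → A does not strictly dominate B (column Y: 4 ≤ 7)
  A vs C: [6 vs 2, 4 vs 4, 3 vs 6] → A does not strictly dominate C (column Y: 4 ≤ 4)
  B vs A: [4 vs 6, 7 vs 4, 5 vs 3] → B does not strictly dominate A (column X: 4 ≤ 6)
  B vs C: [4 vs 2, 7 vs 4, 5 vs 6] → B does not strictly dominate C (column Z: 5 ≤ 6)
  C vs A: [2 vs 6, 4 vs 4, 6 vs 3] → C does not strictly dominate A (column X: 2 ≤ 6)
  C vs B: [2 vs 4, 4 vs 7, 6 vs 5] → C does not strictly dominate B (column X: 2 ≤ 4)
No single strategy strictly dominates all others → no strictly dominant strategy.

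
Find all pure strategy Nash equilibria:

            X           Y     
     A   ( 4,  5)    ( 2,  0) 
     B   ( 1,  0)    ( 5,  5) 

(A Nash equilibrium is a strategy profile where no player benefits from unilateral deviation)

Nash equilibrium: (A, X), (B, Y)

Work:
Best responses:
  P1 vs X: payoffs [4, 1] → best response A (payoff 4)
  P1 vs Y: payoffs [2, 5] → best response B (payoff 5)
  P2 vs A: payoffs [5, 0] → best response X (payoff 5)
  P2 vs B: payoffs [0, 5] → best response Y (payoff 5)
Mutual best responses: (A,X), (B,Y) → Nash equilibria.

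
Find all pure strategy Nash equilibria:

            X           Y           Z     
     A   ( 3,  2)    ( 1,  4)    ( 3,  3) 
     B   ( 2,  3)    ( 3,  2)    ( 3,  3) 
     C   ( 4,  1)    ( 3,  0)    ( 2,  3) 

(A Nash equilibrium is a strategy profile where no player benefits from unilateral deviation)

Nash equilibrium: (B, Z)

Work:
Best responses:
  P1 vs X: payoffs [3, 2, 4] → best response C (payoff 4)
  P1 vs Y: payoffs [1, 3, 3] → best response B/C (payoff 3)
  P1 vs Z: payoffs [3, 3, 2] → best response A/B (payoff 3)
  P2 vs A: payoffs [2, 4, 3] → best response Y (payoff 4)
  P2 vs B: payoffs [3, 2, 3] → best response X/Z (payoff 3)
  P2 vs C: payoffs [1, 0, 3] → best response Z (payoff 3)
Mutual best responses: (B,Z) → Nash equilibria.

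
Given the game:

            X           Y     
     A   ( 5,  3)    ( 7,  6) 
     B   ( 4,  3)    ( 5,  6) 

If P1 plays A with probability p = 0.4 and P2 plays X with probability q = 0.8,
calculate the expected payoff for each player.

E[P1] = 4.68, E[P2] = 3.6

Work:
E[P1] = p·q·π₁(A,X) + p·(1-q)·π₁(A,Y) + (1-p)·q·π₁(B,X) + (1-p)·(1-q)·π₁(B,Y)
= 0.4·0.8·5 + 0.4·0.2·7 + 0.6·0.8·4 + 0.6·0.2·5
= 4.68

E[P2] = 3.6 (similar calculation)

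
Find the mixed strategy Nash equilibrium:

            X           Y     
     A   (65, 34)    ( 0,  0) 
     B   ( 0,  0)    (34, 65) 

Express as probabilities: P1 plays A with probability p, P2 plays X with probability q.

p = 0.6566, q = 0.3434

Work:
Find probabilities that make opponent indifferent:
P2 chooses q to make P1 indifferent between A and B
P1 chooses p to make P2 indifferent between X and Y
Mixed NE: P1 plays (A: 0.6566, B: 0.3434), P2 plays (X: 0.3434, Y: 0.6566)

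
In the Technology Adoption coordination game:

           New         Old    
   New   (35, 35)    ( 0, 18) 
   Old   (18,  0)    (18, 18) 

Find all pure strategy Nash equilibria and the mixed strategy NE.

Pure NE: (New, New) and (Old, Old); Mixed NE: p = 0.5143, q = 0.5143

Work:
Check pure NE:
(New, New): (35, 35) - no unilateral deviation beneficial
(Old, Old): (18, 18) - no unilateral deviation beneficial
Mixed NE: P1 plays New with p = 0.5143, P2 plays New with q = 0.5143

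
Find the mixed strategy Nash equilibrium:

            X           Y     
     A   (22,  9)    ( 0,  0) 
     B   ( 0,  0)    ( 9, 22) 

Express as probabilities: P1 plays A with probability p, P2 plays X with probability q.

p = 0.7097, q = 0.2903

Work:
Find probabilities that make opponent indifferent:
P2 chooses q to make P1 indifferent between A and B
P1 chooses p to make P2 indifferent between X and Y
Mixed NE: P1 plays (A: 0.7097, B: 0.2903), P2 plays (X: 0.2903, Y: 0.7097)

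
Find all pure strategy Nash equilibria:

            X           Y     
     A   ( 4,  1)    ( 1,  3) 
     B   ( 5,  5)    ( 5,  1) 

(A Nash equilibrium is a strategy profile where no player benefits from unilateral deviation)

Nash equilibrium: (B, X)

Work:
Best responses:
  P1 vs X: payoffs [4, 5] → best response B (payoff 5)
  P1 vs Y: payoffs [1, 5] → best response B (payoff 5)
  P2 vs A: payoffs [1, 3] → best response Y (payoff 3)
  P2 vs B: payoffs [5, 1] → best response X (payoff 5)
Mutual best responses: (B,X) → Nash equilibria.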